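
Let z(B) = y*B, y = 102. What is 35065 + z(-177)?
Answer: 17011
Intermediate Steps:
z(B) = 102*B
35065 + z(-177) = 35065 + 102*(-177) = 35065 - 18054 = 17011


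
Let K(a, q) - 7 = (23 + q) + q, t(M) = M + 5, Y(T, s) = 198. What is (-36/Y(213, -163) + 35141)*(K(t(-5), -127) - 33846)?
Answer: -13169724430/11 ≈ -1.1972e+9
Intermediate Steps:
t(M) = 5 + M
K(a, q) = 30 + 2*q (K(a, q) = 7 + ((23 + q) + q) = 7 + (23 + 2*q) = 30 + 2*q)
(-36/Y(213, -163) + 35141)*(K(t(-5), -127) - 33846) = (-36/198 + 35141)*((30 + 2*(-127)) - 33846) = (-36*1/198 + 35141)*((30 - 254) - 33846) = (-2/11 + 35141)*(-224 - 33846) = (386549/11)*(-34070) = -13169724430/11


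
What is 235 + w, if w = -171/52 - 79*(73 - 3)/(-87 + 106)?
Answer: -58629/988 ≈ -59.341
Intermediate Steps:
w = -290809/988 (w = -171*1/52 - 79/(19/70) = -171/52 - 79/(19*(1/70)) = -171/52 - 79/19/70 = -171/52 - 79*70/19 = -171/52 - 5530/19 = -290809/988 ≈ -294.34)
235 + w = 235 - 290809/988 = -58629/988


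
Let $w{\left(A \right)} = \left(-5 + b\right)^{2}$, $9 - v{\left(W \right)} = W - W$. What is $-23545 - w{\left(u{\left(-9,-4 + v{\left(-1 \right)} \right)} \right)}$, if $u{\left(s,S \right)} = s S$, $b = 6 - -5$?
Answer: $-23581$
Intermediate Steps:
$b = 11$ ($b = 6 + 5 = 11$)
$v{\left(W \right)} = 9$ ($v{\left(W \right)} = 9 - \left(W - W\right) = 9 - 0 = 9 + 0 = 9$)
$u{\left(s,S \right)} = S s$
$w{\left(A \right)} = 36$ ($w{\left(A \right)} = \left(-5 + 11\right)^{2} = 6^{2} = 36$)
$-23545 - w{\left(u{\left(-9,-4 + v{\left(-1 \right)} \right)} \right)} = -23545 - 36 = -23581$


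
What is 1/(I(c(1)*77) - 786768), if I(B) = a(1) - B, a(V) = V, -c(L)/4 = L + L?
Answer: -1/786151 ≈ -1.2720e-6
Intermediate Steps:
c(L) = -8*L (c(L) = -4*(L + L) = -8*L)
I(B) = 1 - B
1/(I(c(1)*77) - 786768) = 1/((1 - (-8*1)*77) - 786768) = 1/((1 - (-8)*77) - 786768) = 1/((1 - 1*(-616)) - 786768) = 1/((1 + 616) - 786768) = 1/(617 - 786768) = 1/(-786151) = -1/786151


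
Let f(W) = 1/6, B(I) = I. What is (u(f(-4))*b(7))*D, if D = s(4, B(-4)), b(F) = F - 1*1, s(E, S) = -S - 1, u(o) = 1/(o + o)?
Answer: 54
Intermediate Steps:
f(W) = ⅙
u(o) = 1/(2*o)
s(E, S) = -1 - S
b(F) = -1 + F (b(F) = F - 1 = -1 + F)
D = 3 (D = -1 - 1*(-4) = -1 + 4 = 3)
(u(f(-4))*b(7))*D = ((1/(2*(⅙)))*(-1 + 7))*3 = (((½)*6)*6)*3 = (3*6)*3 = 18*3 = 54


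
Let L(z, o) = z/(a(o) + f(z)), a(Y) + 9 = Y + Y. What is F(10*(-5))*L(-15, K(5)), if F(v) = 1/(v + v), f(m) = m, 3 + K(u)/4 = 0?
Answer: -1/320 ≈ -0.0031250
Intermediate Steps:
a(Y) = -9 + 2*Y (a(Y) = -9 + (Y + Y) = -9 + 2*Y)
K(u) = -12 (K(u) = -12 + 4*0 = -12 + 0 = -12)
F(v) = 1/(2*v)
L(z, o) = z/(-9 + z + 2*o) (L(z, o) = z/((-9 + 2*o) + z) = z/(-9 + z + 2*o))
F(10*(-5))*L(-15, K(5)) = (1/(2*((10*(-5)))))*(-15/(-9 - 15 + 2*(-12))) = ((1/2)/(-50))*(-15/(-9 - 15 - 24)) = ((1/2)*(-1/50))*(-15/(-48)) = -(-3)*(-1)/(20*48) = -1/100*5/16 = -1/320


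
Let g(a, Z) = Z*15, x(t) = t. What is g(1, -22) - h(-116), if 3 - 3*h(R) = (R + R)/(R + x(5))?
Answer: -109991/333 ≈ -330.30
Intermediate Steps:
h(R) = 1 - 2*R/(3*(5 + R)) (h(R) = 1 - (R + R)/(3*(R + 5)) = 1 - 2*R/(3*(5 + R)))
g(a, Z) = 15*Z
g(1, -22) - h(-116) = 15*(-22) - (15 - 116)/(3*(5 - 116)) = -330 - (-101)/(3*(-111)) = -330 - (-1)*(-101)/(3*111) = -330 - 1*101/333 = -330 - 101/333 = -109991/333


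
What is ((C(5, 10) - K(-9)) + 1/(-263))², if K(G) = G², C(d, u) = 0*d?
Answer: 453860416/69169 ≈ 6561.6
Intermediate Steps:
C(d, u) = 0
((C(5, 10) - K(-9)) + 1/(-263))² = ((0 - 1*(-9)²) + 1/(-263))² = ((0 - 1*81) - 1/263)² = ((0 - 81) - 1/263)² = (-81 - 1/263)² = (-21304/263)² = 453860416/69169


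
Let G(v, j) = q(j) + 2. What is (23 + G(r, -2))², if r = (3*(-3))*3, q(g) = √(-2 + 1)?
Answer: (25 + I)² ≈ 624.0 + 50.0*I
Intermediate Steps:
q(g) = I (q(g) = √(-1) = I)
r = -27 (r = -9*3 = -27)
G(v, j) = 2 + I (G(v, j) = I + 2 = 2 + I)
(23 + G(r, -2))² = (23 + (2 + I))² = (25 + I)²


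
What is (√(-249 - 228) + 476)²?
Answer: 226099 + 2856*I*√53 ≈ 2.261e+5 + 20792.0*I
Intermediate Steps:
(√(-249 - 228) + 476)² = (√(-477) + 476)² = (3*I*√53 + 476)² = (476 + 3*I*√53)²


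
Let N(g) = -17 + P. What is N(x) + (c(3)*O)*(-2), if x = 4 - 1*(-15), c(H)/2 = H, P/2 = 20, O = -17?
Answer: 227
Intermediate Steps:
P = 40 (P = 2*20 = 40)
c(H) = 2*H
x = 19 (x = 4 + 15 = 19)
N(g) = 23 (N(g) = -17 + 40 = 23)
N(x) + (c(3)*O)*(-2) = 23 + ((2*3)*(-17))*(-2) = 23 + (6*(-17))*(-2) = 23 - 102*(-2) = 23 + 204 = 227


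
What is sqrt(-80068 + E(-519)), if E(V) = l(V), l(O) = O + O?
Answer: I*sqrt(81106) ≈ 284.79*I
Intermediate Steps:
l(O) = 2*O
E(V) = 2*V
sqrt(-80068 + E(-519)) = sqrt(-80068 + 2*(-519)) = sqrt(-80068 - 1038) = sqrt(-81106) = I*sqrt(81106)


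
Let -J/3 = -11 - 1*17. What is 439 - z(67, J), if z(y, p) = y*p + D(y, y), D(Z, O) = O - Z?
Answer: -5189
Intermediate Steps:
J = 84 (J = -3*(-11 - 1*17) = -3*(-11 - 17) = -3*(-28) = 84)
z(y, p) = p*y (z(y, p) = y*p + (y - y) = p*y + 0 = p*y)
439 - z(67, J) = 439 - 84*67 = 439 - 1*5628 = 439 - 5628 = -5189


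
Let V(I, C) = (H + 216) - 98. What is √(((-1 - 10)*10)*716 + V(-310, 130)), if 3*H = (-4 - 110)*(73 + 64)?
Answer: 2*I*√20962 ≈ 289.57*I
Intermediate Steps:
H = -5206 (H = ((-4 - 110)*(73 + 64))/3 = (-114*137)/3 = (⅓)*(-15618) = -5206)
V(I, C) = -5088 (V(I, C) = (-5206 + 216) - 98 = -4990 - 98 = -5088)
√(((-1 - 10)*10)*716 + V(-310, 130)) = √(((-1 - 10)*10)*716 - 5088) = √(-11*10*716 - 5088) = √(-110*716 - 5088) = √(-78760 - 5088) = √(-83848) = 2*I*√20962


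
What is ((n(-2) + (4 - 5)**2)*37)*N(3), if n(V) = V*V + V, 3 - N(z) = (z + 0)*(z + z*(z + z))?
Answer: -6660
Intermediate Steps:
N(z) = 3 - z*(z + 2*z**2) (N(z) = 3 - (z + 0)*(z + z*(z + z)) = 3 - z*(z + z*(2*z)) = 3 - z*(z + 2*z**2))
n(V) = V + V**2 (n(V) = V**2 + V = V + V**2)
((n(-2) + (4 - 5)**2)*37)*N(3) = ((-2*(1 - 2) + (4 - 5)**2)*37)*(3 - 1*3**2 - 2*3**3) = ((-2*(-1) + (-1)**2)*37)*(3 - 1*9 - 2*27) = ((2 + 1)*37)*(3 - 9 - 54) = (3*37)*(-60) = 111*(-60) = -6660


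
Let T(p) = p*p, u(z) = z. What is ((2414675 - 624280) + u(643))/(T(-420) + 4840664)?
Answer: 895519/2508532 ≈ 0.35699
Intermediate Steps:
T(p) = p**2
((2414675 - 624280) + u(643))/(T(-420) + 4840664) = ((2414675 - 624280) + 643)/((-420)**2 + 4840664) = (1790395 + 643)/(176400 + 4840664) = 1791038/5017064 = 1791038*(1/5017064) = 895519/2508532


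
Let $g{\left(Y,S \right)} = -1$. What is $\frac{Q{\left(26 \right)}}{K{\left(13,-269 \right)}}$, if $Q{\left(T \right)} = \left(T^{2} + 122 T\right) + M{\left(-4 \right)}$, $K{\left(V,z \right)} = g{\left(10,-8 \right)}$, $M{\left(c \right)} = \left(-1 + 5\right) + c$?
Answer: $-3848$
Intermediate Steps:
$M{\left(c \right)} = 4 + c$
$K{\left(V,z \right)} = -1$
$Q{\left(T \right)} = T^{2} + 122 T$ ($Q{\left(T \right)} = \left(T^{2} + 122 T\right) + \left(4 - 4\right) = \left(T^{2} + 122 T\right) + 0 = T^{2} + 122 T$)
$\frac{Q{\left(26 \right)}}{K{\left(13,-269 \right)}} = \frac{26 \left(122 + 26\right)}{-1} = 26 \cdot 148 \left(-1\right) = 3848 \left(-1\right) = -3848$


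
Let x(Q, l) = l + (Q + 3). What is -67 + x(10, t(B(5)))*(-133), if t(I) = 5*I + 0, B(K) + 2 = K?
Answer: -3791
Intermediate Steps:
B(K) = -2 + K
t(I) = 5*I
x(Q, l) = 3 + Q + l (x(Q, l) = l + (3 + Q) = 3 + Q + l)
-67 + x(10, t(B(5)))*(-133) = -67 + (3 + 10 + 5*(-2 + 5))*(-133) = -67 + (3 + 10 + 5*3)*(-133) = -67 + (3 + 10 + 15)*(-133) = -67 + 28*(-133) = -67 - 3724 = -3791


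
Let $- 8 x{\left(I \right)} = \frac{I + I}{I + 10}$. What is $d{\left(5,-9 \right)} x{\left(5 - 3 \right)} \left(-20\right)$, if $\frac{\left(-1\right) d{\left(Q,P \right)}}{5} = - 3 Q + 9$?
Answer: $25$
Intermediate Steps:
$d{\left(Q,P \right)} = -45 + 15 Q$ ($d{\left(Q,P \right)} = - 5 \left(- 3 Q + 9\right) = - 5 \left(9 - 3 Q\right) = -45 + 15 Q$)
$x{\left(I \right)} = - \frac{I}{4 \left(10 + I\right)}$ ($x{\left(I \right)} = - \frac{\left(I + I\right) \frac{1}{I + 10}}{8} = - \frac{2 I \frac{1}{10 + I}}{8} = - \frac{I}{4 \left(10 + I\right)}$)
$d{\left(5,-9 \right)} x{\left(5 - 3 \right)} \left(-20\right) = \left(-45 + 15 \cdot 5\right) \left(- \frac{5 - 3}{40 + 4 \left(5 - 3\right)}\right) \left(-20\right) = \left(-45 + 75\right) \left(\left(-1\right) 2 \frac{1}{40 + 4 \cdot 2}\right) \left(-20\right) = 30 \left(\left(-1\right) 2 \frac{1}{40 + 8}\right) \left(-20\right) = 30 \left(\left(-1\right) 2 \cdot \frac{1}{48}\right) \left(-20\right) = 30 \left(- \frac{1}{24}\right) \left(-20\right) = \left(- \frac{5}{4}\right) \left(-20\right) = 25$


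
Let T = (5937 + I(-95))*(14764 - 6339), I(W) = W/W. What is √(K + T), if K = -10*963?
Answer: 2*√12504505 ≈ 7072.3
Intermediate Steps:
K = -9630
I(W) = 1
T = 50027650 (T = (5937 + 1)*(14764 - 6339) = 5938*8425 = 50027650)
√(K + T) = √(-9630 + 50027650) = √50018020 = 2*√12504505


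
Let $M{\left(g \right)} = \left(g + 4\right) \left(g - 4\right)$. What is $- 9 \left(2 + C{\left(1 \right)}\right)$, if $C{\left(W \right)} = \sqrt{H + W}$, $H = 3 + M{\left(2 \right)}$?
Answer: $-18 - 18 i \sqrt{2} \approx -18.0 - 25.456 i$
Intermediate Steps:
$M{\left(g \right)} = \left(-4 + g\right) \left(4 + g\right)$ ($M{\left(g \right)} = \left(4 + g\right) \left(-4 + g\right) = \left(-4 + g\right) \left(4 + g\right)$)
$H = -9$ ($H = 3 - \left(16 - 2^{2}\right) = 3 + \left(-16 + 4\right) = 3 - 12 = -9$)
$C{\left(W \right)} = \sqrt{-9 + W}$
$- 9 \left(2 + C{\left(1 \right)}\right) = - 9 \left(2 + \sqrt{-9 + 1}\right) = - 9 \left(2 + \sqrt{-8}\right) = - 9 \left(2 + 2 i \sqrt{2}\right) = -18 - 18 i \sqrt{2}$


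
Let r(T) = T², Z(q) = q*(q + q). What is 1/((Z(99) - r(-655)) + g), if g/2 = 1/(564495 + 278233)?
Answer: -421364/172516112971 ≈ -2.4425e-6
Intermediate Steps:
Z(q) = 2*q² (Z(q) = q*(2*q) = 2*q²)
g = 1/421364 (g = 2/(564495 + 278233) = 2/842728 = 2*(1/842728) = 1/421364 ≈ 2.3732e-6)
1/((Z(99) - r(-655)) + g) = 1/((2*99² - 1*(-655)²) + 1/421364) = 1/((2*9801 - 1*429025) + 1/421364) = 1/((19602 - 429025) + 1/421364) = 1/(-409423 + 1/421364) = 1/(-172516112971/421364) = -421364/172516112971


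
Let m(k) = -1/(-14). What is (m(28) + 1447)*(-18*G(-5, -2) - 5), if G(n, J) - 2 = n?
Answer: 141813/2 ≈ 70907.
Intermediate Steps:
m(k) = 1/14 (m(k) = -1*(-1/14) = 1/14)
G(n, J) = 2 + n
(m(28) + 1447)*(-18*G(-5, -2) - 5) = (1/14 + 1447)*(-18*(2 - 5) - 5) = 20259*(-18*(-3) - 5)/14 = 20259*(54 - 5)/14 = (20259/14)*49 = 141813/2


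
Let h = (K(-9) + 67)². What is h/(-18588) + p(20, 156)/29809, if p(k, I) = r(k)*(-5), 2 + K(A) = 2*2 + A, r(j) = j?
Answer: -9097600/46174141 ≈ -0.19703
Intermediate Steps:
K(A) = 2 + A (K(A) = -2 + (2*2 + A) = -2 + (4 + A) = 2 + A)
p(k, I) = -5*k (p(k, I) = k*(-5) = -5*k)
h = 3600 (h = ((2 - 9) + 67)² = (-7 + 67)² = 60² = 3600)
h/(-18588) + p(20, 156)/29809 = 3600/(-18588) - 5*20/29809 = 3600*(-1/18588) - 100*1/29809 = -300/1549 - 100/29809 = -9097600/46174141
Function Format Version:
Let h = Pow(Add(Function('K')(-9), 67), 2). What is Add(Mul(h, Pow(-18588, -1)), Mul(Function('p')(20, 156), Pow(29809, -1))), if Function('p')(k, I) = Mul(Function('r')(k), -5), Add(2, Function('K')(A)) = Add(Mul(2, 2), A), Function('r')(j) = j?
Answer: Rational(-9097600, 46174141) ≈ -0.19703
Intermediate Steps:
Function('K')(A) = Add(2, A) (Function('K')(A) = Add(-2, Add(Mul(2, 2), A)) = Add(-2, Add(4, A)) = Add(2, A))
Function('p')(k, I) = Mul(-5, k) (Function('p')(k, I) = Mul(k, -5) = Mul(-5, k))
h = 3600 (h = Pow(Add(Add(2, -9), 67), 2) = Pow(Add(-7, 67), 2) = Pow(60, 2) = 3600)
Add(Mul(h, Pow(-18588, -1)), Mul(Function('p')(20, 156), Pow(29809, -1))) = Add(Mul(3600, Pow(-18588, -1)), Mul(Mul(-5, 20), Pow(29809, -1))) = Add(Mul(3600, Rational(-1, 18588)), Mul(-100, Rational(1, 29809))) = Add(Rational(-300, 1549), Rational(-100, 29809)) = Rational(-9097600, 46174141)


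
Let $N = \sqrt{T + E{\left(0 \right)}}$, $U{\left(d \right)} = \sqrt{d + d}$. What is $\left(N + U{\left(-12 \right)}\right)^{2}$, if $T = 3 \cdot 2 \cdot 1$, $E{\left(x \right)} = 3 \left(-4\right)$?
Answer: $-54$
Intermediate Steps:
$E{\left(x \right)} = -12$
$T = 6$ ($T = 6 \cdot 1 = 6$)
$U{\left(d \right)} = \sqrt{2} \sqrt{d}$ ($U{\left(d \right)} = \sqrt{2 d} = \sqrt{2} \sqrt{d}$)
$N = i \sqrt{6}$ ($N = \sqrt{6 - 12} = \sqrt{-6} = i \sqrt{6} \approx 2.4495 i$)
$\left(N + U{\left(-12 \right)}\right)^{2} = \left(i \sqrt{6} + \sqrt{2} \sqrt{-12}\right)^{2} = \left(i \sqrt{6} + \sqrt{2} \cdot 2 i \sqrt{3}\right)^{2} = \left(i \sqrt{6} + 2 i \sqrt{6}\right)^{2} = \left(3 i \sqrt{6}\right)^{2} = -54$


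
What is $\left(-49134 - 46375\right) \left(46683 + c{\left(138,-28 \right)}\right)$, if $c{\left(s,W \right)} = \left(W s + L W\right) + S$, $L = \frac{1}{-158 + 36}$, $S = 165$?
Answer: $- \frac{250428227342}{61} \approx -4.1054 \cdot 10^{9}$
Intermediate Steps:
$L = - \frac{1}{122}$ ($L = \frac{1}{-122} = - \frac{1}{122} \approx -0.0081967$)
$c{\left(s,W \right)} = 165 - \frac{W}{122} + W s$ ($c{\left(s,W \right)} = \left(W s - \frac{W}{122}\right) + 165 = \left(- \frac{W}{122} + W s\right) + 165 = 165 - \frac{W}{122} + W s$)
$\left(-49134 - 46375\right) \left(46683 + c{\left(138,-28 \right)}\right) = \left(-49134 - 46375\right) \left(46683 - \frac{225625}{61}\right) = - 95509 \left(46683 + \left(165 + \frac{14}{61} - 3864\right)\right) = - 95509 \left(46683 - \frac{225625}{61}\right) = \left(-95509\right) \frac{2622038}{61} = - \frac{250428227342}{61}$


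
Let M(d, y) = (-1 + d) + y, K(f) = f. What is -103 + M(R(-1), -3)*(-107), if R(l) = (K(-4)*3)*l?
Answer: -959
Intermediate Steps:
R(l) = -12*l (R(l) = (-4*3)*l = -12*l)
M(d, y) = -1 + d + y
-103 + M(R(-1), -3)*(-107) = -103 + (-1 - 12*(-1) - 3)*(-107) = -103 + (-1 + 12 - 3)*(-107) = -103 + 8*(-107) = -103 - 856 = -959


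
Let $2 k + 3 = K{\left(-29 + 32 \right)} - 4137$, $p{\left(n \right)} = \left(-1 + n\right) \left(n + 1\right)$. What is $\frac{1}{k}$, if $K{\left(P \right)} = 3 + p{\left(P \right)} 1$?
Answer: $- \frac{2}{4129} \approx -0.00048438$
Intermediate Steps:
$p{\left(n \right)} = \left(1 + n\right) \left(-1 + n\right)$ ($p{\left(n \right)} = \left(-1 + n\right) \left(1 + n\right) = \left(1 + n\right) \left(-1 + n\right)$)
$K{\left(P \right)} = 2 + P^{2}$ ($K{\left(P \right)} = 3 + \left(-1 + P^{2}\right) 1 = 3 + \left(-1 + P^{2}\right) = 2 + P^{2}$)
$k = - \frac{4129}{2}$ ($k = - \frac{3}{2} + \frac{\left(2 + \left(-29 + 32\right)^{2}\right) - 4137}{2} = - \frac{3}{2} + \frac{\left(2 + 3^{2}\right) - 4137}{2} = - \frac{3}{2} + \frac{\left(2 + 9\right) - 4137}{2} = - \frac{3}{2} + \frac{11 - 4137}{2} = - \frac{3}{2} + \frac{1}{2} \left(-4126\right) = - \frac{3}{2} - 2063 = - \frac{4129}{2} \approx -2064.5$)
$\frac{1}{k} = \frac{1}{- \frac{4129}{2}} = - \frac{2}{4129}$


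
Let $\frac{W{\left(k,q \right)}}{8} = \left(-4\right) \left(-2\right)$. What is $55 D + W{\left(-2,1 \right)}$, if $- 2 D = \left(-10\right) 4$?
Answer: $1164$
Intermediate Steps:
$W{\left(k,q \right)} = 64$ ($W{\left(k,q \right)} = 8 \left(\left(-4\right) \left(-2\right)\right) = 8 \cdot 8 = 64$)
$D = 20$ ($D = - \frac{\left(-10\right) 4}{2} = \left(- \frac{1}{2}\right) \left(-40\right) = 20$)
$55 D + W{\left(-2,1 \right)} = 55 \cdot 20 + 64 = 1100 + 64 = 1164$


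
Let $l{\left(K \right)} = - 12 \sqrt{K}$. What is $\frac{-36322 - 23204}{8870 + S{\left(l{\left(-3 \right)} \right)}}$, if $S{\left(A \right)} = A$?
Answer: $- \frac{131998905}{19669333} - \frac{178578 i \sqrt{3}}{19669333} \approx -6.7109 - 0.015725 i$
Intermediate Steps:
$\frac{-36322 - 23204}{8870 + S{\left(l{\left(-3 \right)} \right)}} = \frac{-36322 - 23204}{8870 - 12 \sqrt{-3}} = - \frac{59526}{8870 - 12 i \sqrt{3}}$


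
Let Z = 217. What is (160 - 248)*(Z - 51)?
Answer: -14608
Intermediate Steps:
(160 - 248)*(Z - 51) = (160 - 248)*(217 - 51) = -88*166 = -14608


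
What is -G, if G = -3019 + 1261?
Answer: 1758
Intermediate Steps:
G = -1758
-G = -1*(-1758) = 1758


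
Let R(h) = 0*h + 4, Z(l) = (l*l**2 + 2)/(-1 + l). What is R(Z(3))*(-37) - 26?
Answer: -174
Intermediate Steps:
Z(l) = (2 + l**3)/(-1 + l) (Z(l) = (l**3 + 2)/(-1 + l) = (2 + l**3)/(-1 + l))
R(h) = 4 (R(h) = 0 + 4 = 4)
R(Z(3))*(-37) - 26 = 4*(-37) - 26 = -148 - 26 = -174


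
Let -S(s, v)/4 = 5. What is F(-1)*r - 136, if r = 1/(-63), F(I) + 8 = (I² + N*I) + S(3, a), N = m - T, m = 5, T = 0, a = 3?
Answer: -8536/63 ≈ -135.49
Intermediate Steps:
S(s, v) = -20 (S(s, v) = -4*5 = -20)
N = 5 (N = 5 - 1*0 = 5 + 0 = 5)
F(I) = -28 + I² + 5*I (F(I) = -8 + ((I² + 5*I) - 20) = -8 + (-20 + I² + 5*I) = -28 + I² + 5*I)
r = -1/63 ≈ -0.015873
F(-1)*r - 136 = (-28 + (-1)² + 5*(-1))*(-1/63) - 136 = (-28 + 1 - 5)*(-1/63) - 136 = -32*(-1/63) - 136 = 32/63 - 136 = -8536/63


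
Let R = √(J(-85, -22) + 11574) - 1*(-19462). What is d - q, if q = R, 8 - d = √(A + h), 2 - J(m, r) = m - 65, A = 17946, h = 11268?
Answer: -19454 - √11726 - 3*√3246 ≈ -19733.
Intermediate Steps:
J(m, r) = 67 - m (J(m, r) = 2 - (m - 65) = 2 - (-65 + m) = 2 + (65 - m) = 67 - m)
d = 8 - 3*√3246 (d = 8 - √(17946 + 11268) = 8 - √29214 = 8 - 3*√3246 ≈ -162.92)
R = 19462 + √11726 (R = √((67 - 1*(-85)) + 11574) - 1*(-19462) = √((67 + 85) + 11574) + 19462 = √(152 + 11574) + 19462 = √11726 + 19462 = 19462 + √11726 ≈ 19570.)
q = 19462 + √11726 ≈ 19570.
d - q = (8 - 3*√3246) - (19462 + √11726) = (8 - 3*√3246) + (-19462 - √11726) = -19454 - √11726 - 3*√3246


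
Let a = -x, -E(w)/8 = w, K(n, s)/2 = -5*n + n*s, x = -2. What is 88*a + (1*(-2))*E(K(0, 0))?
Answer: 176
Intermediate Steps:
K(n, s) = -10*n + 2*n*s (K(n, s) = 2*(-5*n + n*s) = -10*n + 2*n*s)
E(w) = -8*w
a = 2 (a = -1*(-2) = 2)
88*a + (1*(-2))*E(K(0, 0)) = 88*2 + (1*(-2))*(-16*0*(-5 + 0)) = 176 - (-16)*2*0*(-5) = 176 - (-16)*0 = 176 - 2*0 = 176 + 0 = 176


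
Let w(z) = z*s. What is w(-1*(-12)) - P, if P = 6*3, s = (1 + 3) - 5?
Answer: -30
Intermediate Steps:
s = -1 (s = 4 - 5 = -1)
P = 18
w(z) = -z (w(z) = z*(-1) = -z)
w(-1*(-12)) - P = -(-1)*(-12) - 1*18 = -1*12 - 18 = -12 - 18 = -30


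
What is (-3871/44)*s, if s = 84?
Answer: -81291/11 ≈ -7390.1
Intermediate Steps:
(-3871/44)*s = -3871/44*84 = -81291/11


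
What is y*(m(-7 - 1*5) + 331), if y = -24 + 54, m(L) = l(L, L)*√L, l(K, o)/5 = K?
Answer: 9930 - 3600*I*√3 ≈ 9930.0 - 6235.4*I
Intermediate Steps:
l(K, o) = 5*K
m(L) = 5*L^(3/2) (m(L) = (5*L)*√L = 5*L^(3/2))
y = 30
y*(m(-7 - 1*5) + 331) = 30*(5*(-7 - 1*5)^(3/2) + 331) = 30*(5*(-7 - 5)^(3/2) + 331) = 30*(5*(-12)^(3/2) + 331) = 30*(5*(-24*I*√3) + 331) = 30*(-120*I*√3 + 331) = 30*(331 - 120*I*√3) = 9930 - 3600*I*√3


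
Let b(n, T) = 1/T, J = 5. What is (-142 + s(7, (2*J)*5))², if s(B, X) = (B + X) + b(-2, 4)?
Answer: 114921/16 ≈ 7182.6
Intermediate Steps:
b(n, T) = 1/T
s(B, X) = ¼ + B + X (s(B, X) = (B + X) + 1/4 = (B + X) + ¼ = ¼ + B + X)
(-142 + s(7, (2*J)*5))² = (-142 + (¼ + 7 + (2*5)*5))² = (-142 + (¼ + 7 + 10*5))² = (-142 + (¼ + 7 + 50))² = (-142 + 229/4)² = (-339/4)² = 114921/16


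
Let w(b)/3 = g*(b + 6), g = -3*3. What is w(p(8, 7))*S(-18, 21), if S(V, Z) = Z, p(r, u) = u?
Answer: -7371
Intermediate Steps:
g = -9
w(b) = -162 - 27*b (w(b) = 3*(-9*(b + 6)) = 3*(-9*(6 + b)) = 3*(-54 - 9*b) = -162 - 27*b)
w(p(8, 7))*S(-18, 21) = (-162 - 27*7)*21 = (-162 - 189)*21 = -351*21 = -7371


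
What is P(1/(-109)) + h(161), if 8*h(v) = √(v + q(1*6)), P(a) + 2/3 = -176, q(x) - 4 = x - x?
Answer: -530/3 + √165/8 ≈ -175.06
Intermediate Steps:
q(x) = 4 (q(x) = 4 + (x - x) = 4 + 0 = 4)
P(a) = -530/3 (P(a) = -⅔ - 176 = -530/3)
h(v) = √(4 + v)/8 (h(v) = √(v + 4)/8 = √(4 + v)/8)
P(1/(-109)) + h(161) = -530/3 + √(4 + 161)/8 = -530/3 + √165/8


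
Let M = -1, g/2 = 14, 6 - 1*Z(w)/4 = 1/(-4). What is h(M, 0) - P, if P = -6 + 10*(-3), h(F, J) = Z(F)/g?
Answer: 1033/28 ≈ 36.893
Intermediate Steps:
Z(w) = 25 (Z(w) = 24 - 4/(-4) = 24 - 4*(-¼) = 24 + 1 = 25)
g = 28 (g = 2*14 = 28)
h(F, J) = 25/28
P = -36 (P = -6 - 30 = -36)
h(M, 0) - P = 25/28 - 1*(-36) = 25/28 + 36 = 1033/28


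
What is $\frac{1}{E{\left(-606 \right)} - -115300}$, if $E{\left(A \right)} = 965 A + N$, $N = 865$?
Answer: $- \frac{1}{468625} \approx -2.1339 \cdot 10^{-6}$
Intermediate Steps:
$E{\left(A \right)} = 865 + 965 A$ ($E{\left(A \right)} = 965 A + 865 = 865 + 965 A$)
$\frac{1}{E{\left(-606 \right)} - -115300} = \frac{1}{\left(865 + 965 \left(-606\right)\right) - -115300} = \frac{1}{\left(865 - 584790\right) + \left(115457 - 157\right)} = \frac{1}{-583925 + 115300} = \frac{1}{-468625} = - \frac{1}{468625}$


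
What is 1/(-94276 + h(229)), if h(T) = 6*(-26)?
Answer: -1/94432 ≈ -1.0590e-5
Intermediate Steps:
h(T) = -156
1/(-94276 + h(229)) = 1/(-94276 - 156) = 1/(-94432) = -1/94432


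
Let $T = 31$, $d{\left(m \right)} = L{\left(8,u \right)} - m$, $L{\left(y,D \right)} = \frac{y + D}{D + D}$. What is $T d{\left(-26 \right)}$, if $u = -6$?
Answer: $\frac{4805}{6} \approx 800.83$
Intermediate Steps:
$L{\left(y,D \right)} = \frac{D + y}{2 D}$
$d{\left(m \right)} = - \frac{1}{6} - m$ ($d{\left(m \right)} = \frac{-6 + 8}{2 \left(-6\right)} - m = \frac{1}{2} \left(- \frac{1}{6}\right) 2 - m = - \frac{1}{6} - m$)
$T d{\left(-26 \right)} = 31 \left(- \frac{1}{6} - -26\right) = 31 \left(- \frac{1}{6} + 26\right) = 31 \cdot \frac{155}{6} = \frac{4805}{6}$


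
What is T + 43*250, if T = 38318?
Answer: 49068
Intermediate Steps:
T + 43*250 = 38318 + 43*250 = 38318 + 10750 = 49068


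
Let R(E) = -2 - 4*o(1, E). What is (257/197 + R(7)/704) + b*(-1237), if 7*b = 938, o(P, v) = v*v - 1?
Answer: -11494251397/69344 ≈ -1.6576e+5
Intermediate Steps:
o(P, v) = -1 + v**2 (o(P, v) = v**2 - 1 = -1 + v**2)
b = 134 (b = (1/7)*938 = 134)
R(E) = 2 - 4*E**2 (R(E) = -2 - 4*(-1 + E**2) = -2 + (4 - 4*E**2) = 2 - 4*E**2)
(257/197 + R(7)/704) + b*(-1237) = (257/197 + (2 - 4*7**2)/704) + 134*(-1237) = (257*(1/197) + (2 - 4*49)*(1/704)) - 165758 = (257/197 + (2 - 196)*(1/704)) - 165758 = (257/197 - 194*1/704) - 165758 = (257/197 - 97/352) - 165758 = 71355/69344 - 165758 = -11494251397/69344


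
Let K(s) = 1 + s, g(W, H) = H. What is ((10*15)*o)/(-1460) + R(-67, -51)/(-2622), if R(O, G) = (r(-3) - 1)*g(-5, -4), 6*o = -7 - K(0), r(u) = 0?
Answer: 12964/95703 ≈ 0.13546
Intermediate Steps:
o = -4/3 (o = (-7 - (1 + 0))/6 = (-7 - 1*1)/6 = (-7 - 1)/6 = (⅙)*(-8) = -4/3 ≈ -1.3333)
R(O, G) = 4 (R(O, G) = (0 - 1)*(-4) = -1*(-4) = 4)
((10*15)*o)/(-1460) + R(-67, -51)/(-2622) = ((10*15)*(-4/3))/(-1460) + 4/(-2622) = (150*(-4/3))*(-1/1460) + 4*(-1/2622) = -200*(-1/1460) - 2/1311 = 10/73 - 2/1311 = 12964/95703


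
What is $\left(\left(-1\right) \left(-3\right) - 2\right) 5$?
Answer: $5$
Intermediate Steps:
$\left(\left(-1\right) \left(-3\right) - 2\right) 5 = \left(3 - 2\right) 5 = 1 \cdot 5 = 5$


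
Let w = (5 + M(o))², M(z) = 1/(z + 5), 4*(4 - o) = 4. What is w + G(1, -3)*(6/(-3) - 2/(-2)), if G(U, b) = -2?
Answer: 1809/64 ≈ 28.266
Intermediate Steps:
o = 3 (o = 4 - ¼*4 = 4 - 1 = 3)
M(z) = 1/(5 + z)
w = 1681/64 (w = (5 + 1/(5 + 3))² = (5 + 1/8)² = (5 + ⅛)² = (41/8)² = 1681/64 ≈ 26.266)
w + G(1, -3)*(6/(-3) - 2/(-2)) = 1681/64 - 2*(6/(-3) - 2/(-2)) = 1681/64 - 2*(6*(-⅓) - 2*(-½)) = 1681/64 - 2*(-2 + 1) = 1681/64 - 2*(-1) = 1681/64 + 2 = 1809/64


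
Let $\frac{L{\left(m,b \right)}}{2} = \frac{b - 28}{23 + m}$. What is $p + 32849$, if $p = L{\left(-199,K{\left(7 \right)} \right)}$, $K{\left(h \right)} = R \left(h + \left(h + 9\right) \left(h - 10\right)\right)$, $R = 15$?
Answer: $\frac{2891355}{88} \approx 32856.0$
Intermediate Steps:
$K{\left(h \right)} = 15 h + 15 \left(-10 + h\right) \left(9 + h\right)$ ($K{\left(h \right)} = 15 \left(h + \left(h + 9\right) \left(h - 10\right)\right) = 15 \left(h + \left(9 + h\right) \left(-10 + h\right)\right) = 15 \left(h + \left(-10 + h\right) \left(9 + h\right)\right) = 15 h + 15 \left(-10 + h\right) \left(9 + h\right)$)
$L{\left(m,b \right)} = \frac{2 \left(-28 + b\right)}{23 + m}$ ($L{\left(m,b \right)} = 2 \frac{b - 28}{23 + m} = 2 \frac{-28 + b}{23 + m} = \frac{2 \left(-28 + b\right)}{23 + m}$)
$p = \frac{643}{88}$ ($p = \frac{2 \left(-28 - \left(1350 - 15 \cdot 7^{2}\right)\right)}{23 - 199} = \frac{2 \left(-28 + \left(-1350 + 15 \cdot 49\right)\right)}{-176} = 2 \left(- \frac{1}{176}\right) \left(-28 + \left(-1350 + 735\right)\right) = 2 \left(- \frac{1}{176}\right) \left(-28 - 615\right) = 2 \left(- \frac{1}{176}\right) \left(-643\right) = \frac{643}{88} \approx 7.3068$)
$p + 32849 = \frac{643}{88} + 32849 = \frac{2891355}{88}$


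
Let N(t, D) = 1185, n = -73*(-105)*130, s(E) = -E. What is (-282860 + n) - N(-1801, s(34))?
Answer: 712405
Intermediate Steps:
n = 996450 (n = 7665*130 = 996450)
(-282860 + n) - N(-1801, s(34)) = (-282860 + 996450) - 1*1185 = 713590 - 1185 = 712405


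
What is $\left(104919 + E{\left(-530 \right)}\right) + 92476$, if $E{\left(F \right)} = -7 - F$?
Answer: $197918$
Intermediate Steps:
$\left(104919 + E{\left(-530 \right)}\right) + 92476 = \left(104919 - -523\right) + 92476 = \left(104919 + \left(-7 + 530\right)\right) + 92476 = \left(104919 + 523\right) + 92476 = 105442 + 92476 = 197918$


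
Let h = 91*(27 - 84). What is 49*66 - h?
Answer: 8421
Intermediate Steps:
h = -5187 (h = 91*(-57) = -5187)
49*66 - h = 49*66 - 1*(-5187) = 3234 + 5187 = 8421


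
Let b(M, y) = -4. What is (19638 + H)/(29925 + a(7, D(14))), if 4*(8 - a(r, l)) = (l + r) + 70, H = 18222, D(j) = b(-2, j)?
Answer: 151440/119659 ≈ 1.2656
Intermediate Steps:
D(j) = -4
a(r, l) = -19/2 - l/4 - r/4 (a(r, l) = 8 - ((l + r) + 70)/4 = 8 - (70 + l + r)/4 = 8 + (-35/2 - l/4 - r/4) = -19/2 - l/4 - r/4)
(19638 + H)/(29925 + a(7, D(14))) = (19638 + 18222)/(29925 + (-19/2 - ¼*(-4) - ¼*7)) = 37860/(29925 + (-19/2 + 1 - 7/4)) = 37860/(29925 - 41/4) = 37860/(119659/4) = 37860*(4/119659) = 151440/119659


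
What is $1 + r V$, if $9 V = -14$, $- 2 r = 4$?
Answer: $\frac{37}{9} \approx 4.1111$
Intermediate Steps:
$r = -2$ ($r = \left(- \frac{1}{2}\right) 4 = -2$)
$V = - \frac{14}{9}$ ($V = \frac{1}{9} \left(-14\right) = - \frac{14}{9} \approx -1.5556$)
$1 + r V = 1 - - \frac{28}{9} = 1 + \frac{28}{9} = \frac{37}{9}$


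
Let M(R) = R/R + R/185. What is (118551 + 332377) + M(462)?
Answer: 83422327/185 ≈ 4.5093e+5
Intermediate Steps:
M(R) = 1 + R/185 (M(R) = 1 + R*(1/185) = 1 + R/185)
(118551 + 332377) + M(462) = (118551 + 332377) + (1 + (1/185)*462) = 450928 + (1 + 462/185) = 450928 + 647/185 = 83422327/185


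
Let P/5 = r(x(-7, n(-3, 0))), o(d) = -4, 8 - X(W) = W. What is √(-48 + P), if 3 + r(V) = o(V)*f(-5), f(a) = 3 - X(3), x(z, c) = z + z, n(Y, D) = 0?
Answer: I*√23 ≈ 4.7958*I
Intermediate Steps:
X(W) = 8 - W
x(z, c) = 2*z
f(a) = -2 (f(a) = 3 - (8 - 1*3) = 3 - (8 - 3) = 3 - 1*5 = 3 - 5 = -2)
r(V) = 5 (r(V) = -3 - 4*(-2) = -3 + 8 = 5)
P = 25 (P = 5*5 = 25)
√(-48 + P) = √(-48 + 25) = √(-23) = I*√23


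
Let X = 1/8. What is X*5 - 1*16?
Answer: -123/8 ≈ -15.375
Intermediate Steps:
X = ⅛ ≈ 0.12500
X*5 - 1*16 = (⅛)*5 - 1*16 = 5/8 - 16 = -123/8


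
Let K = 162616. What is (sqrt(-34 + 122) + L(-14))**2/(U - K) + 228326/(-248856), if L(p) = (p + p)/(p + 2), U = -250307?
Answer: -141456466663/154137549132 - 4*sqrt(22)/176967 ≈ -0.91784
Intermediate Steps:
L(p) = 2*p/(2 + p) (L(p) = (2*p)/(2 + p) = 2*p/(2 + p))
(sqrt(-34 + 122) + L(-14))**2/(U - K) + 228326/(-248856) = (sqrt(-34 + 122) + 2*(-14)/(2 - 14))**2/(-250307 - 1*162616) + 228326/(-248856) = (sqrt(88) + 2*(-14)/(-12))**2/(-250307 - 162616) + 228326*(-1/248856) = (2*sqrt(22) + 2*(-14)*(-1/12))**2/(-412923) - 114163/124428 = (2*sqrt(22) + 7/3)**2*(-1/412923) - 114163/124428 = (7/3 + 2*sqrt(22))**2*(-1/412923) - 114163/124428 = -(7/3 + 2*sqrt(22))**2/412923 - 114163/124428 = -114163/124428 - (7/3 + 2*sqrt(22))**2/412923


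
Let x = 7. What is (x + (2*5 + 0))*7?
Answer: 119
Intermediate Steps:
(x + (2*5 + 0))*7 = (7 + (2*5 + 0))*7 = (7 + (10 + 0))*7 = (7 + 10)*7 = 17*7 = 119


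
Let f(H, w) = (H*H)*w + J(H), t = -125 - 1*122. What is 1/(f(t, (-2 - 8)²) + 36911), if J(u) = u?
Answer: 1/6137564 ≈ 1.6293e-7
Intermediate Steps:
t = -247 (t = -125 - 122 = -247)
f(H, w) = H + w*H² (f(H, w) = (H*H)*w + H = H²*w + H = w*H² + H = H + w*H²)
1/(f(t, (-2 - 8)²) + 36911) = 1/(-247*(1 - 247*(-2 - 8)²) + 36911) = 1/(-247*(1 - 247*(-10)²) + 36911) = 1/(-247*(1 - 247*100) + 36911) = 1/(-247*(1 - 24700) + 36911) = 1/(-247*(-24699) + 36911) = 1/(6100653 + 36911) = 1/6137564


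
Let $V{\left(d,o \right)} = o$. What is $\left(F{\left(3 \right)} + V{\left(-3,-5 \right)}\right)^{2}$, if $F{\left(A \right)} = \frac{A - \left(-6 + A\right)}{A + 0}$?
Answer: $9$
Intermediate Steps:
$F{\left(A \right)} = \frac{6}{A}$
$\left(F{\left(3 \right)} + V{\left(-3,-5 \right)}\right)^{2} = \left(\frac{6}{3} - 5\right)^{2} = \left(6 \cdot \frac{1}{3} - 5\right)^{2} = \left(2 - 5\right)^{2} = \left(-3\right)^{2} = 9$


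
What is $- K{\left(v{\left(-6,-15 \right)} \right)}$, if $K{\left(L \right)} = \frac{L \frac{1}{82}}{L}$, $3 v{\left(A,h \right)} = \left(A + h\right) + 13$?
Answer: $- \frac{1}{82} \approx -0.012195$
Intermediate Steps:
$v{\left(A,h \right)} = \frac{13}{3} + \frac{A}{3} + \frac{h}{3}$ ($v{\left(A,h \right)} = \frac{\left(A + h\right) + 13}{3} = \frac{13 + A + h}{3} = \frac{13}{3} + \frac{A}{3} + \frac{h}{3}$)
$K{\left(L \right)} = \frac{1}{82}$ ($K{\left(L \right)} = \frac{L \frac{1}{82}}{L} = \frac{\frac{1}{82} L}{L} = \frac{1}{82}$)
$- K{\left(v{\left(-6,-15 \right)} \right)} = \left(-1\right) \frac{1}{82} = - \frac{1}{82}$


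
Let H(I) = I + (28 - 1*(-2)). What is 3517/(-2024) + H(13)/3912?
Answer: -854467/494868 ≈ -1.7267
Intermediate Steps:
H(I) = 30 + I (H(I) = I + (28 + 2) = I + 30 = 30 + I)
3517/(-2024) + H(13)/3912 = 3517/(-2024) + (30 + 13)/3912 = 3517*(-1/2024) + 43*(1/3912) = -3517/2024 + 43/3912 = -854467/494868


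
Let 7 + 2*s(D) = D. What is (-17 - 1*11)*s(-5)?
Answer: 168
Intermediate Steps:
s(D) = -7/2 + D/2
(-17 - 1*11)*s(-5) = (-17 - 1*11)*(-7/2 + (½)*(-5)) = (-17 - 11)*(-7/2 - 5/2) = -28*(-6) = 168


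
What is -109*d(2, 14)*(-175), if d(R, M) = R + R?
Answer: 76300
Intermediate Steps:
d(R, M) = 2*R
-109*d(2, 14)*(-175) = -218*2*(-175) = -109*4*(-175) = -436*(-175) = 76300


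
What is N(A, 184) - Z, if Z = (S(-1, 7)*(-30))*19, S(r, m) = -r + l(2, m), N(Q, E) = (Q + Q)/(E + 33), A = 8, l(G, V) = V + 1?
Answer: 1113226/217 ≈ 5130.1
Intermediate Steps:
l(G, V) = 1 + V
N(Q, E) = 2*Q/(33 + E) (N(Q, E) = (2*Q)/(33 + E) = 2*Q/(33 + E))
S(r, m) = 1 + m - r (S(r, m) = -r + (1 + m) = 1 + m - r)
Z = -5130 (Z = ((1 + 7 - 1*(-1))*(-30))*19 = ((1 + 7 + 1)*(-30))*19 = (9*(-30))*19 = -270*19 = -5130)
N(A, 184) - Z = 2*8/(33 + 184) - 1*(-5130) = 2*8/217 + 5130 = 2*8*(1/217) + 5130 = 16/217 + 5130 = 1113226/217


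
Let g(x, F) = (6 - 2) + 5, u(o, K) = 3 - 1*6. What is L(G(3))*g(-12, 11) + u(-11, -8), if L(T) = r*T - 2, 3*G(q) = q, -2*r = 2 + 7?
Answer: -123/2 ≈ -61.500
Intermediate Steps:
u(o, K) = -3 (u(o, K) = 3 - 6 = -3)
g(x, F) = 9 (g(x, F) = 4 + 5 = 9)
r = -9/2 (r = -(2 + 7)/2 = -1/2*9 = -9/2 ≈ -4.5000)
G(q) = q/3
L(T) = -2 - 9*T/2 (L(T) = -9*T/2 - 2 = -2 - 9*T/2)
L(G(3))*g(-12, 11) + u(-11, -8) = (-2 - 3*3/2)*9 - 3 = (-2 - 9/2*1)*9 - 3 = (-2 - 9/2)*9 - 3 = -13/2*9 - 3 = -117/2 - 3 = -123/2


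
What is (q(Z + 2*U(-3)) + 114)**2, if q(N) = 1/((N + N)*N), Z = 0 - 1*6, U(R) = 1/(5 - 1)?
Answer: 190329616/14641 ≈ 13000.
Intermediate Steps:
U(R) = 1/4
Z = -6 (Z = 0 - 6 = -6)
q(N) = 1/(2*N**2) (q(N) = 1/((2*N)*N) = 1/(2*N**2))
(q(Z + 2*U(-3)) + 114)**2 = (1/(2*(-6 + 2*(1/4))**2) + 114)**2 = (1/(2*(-6 + 1/2)**2) + 114)**2 = (1/(2*(-11/2)**2) + 114)**2 = ((1/2)*(4/121) + 114)**2 = (2/121 + 114)**2 = (13796/121)**2 = 190329616/14641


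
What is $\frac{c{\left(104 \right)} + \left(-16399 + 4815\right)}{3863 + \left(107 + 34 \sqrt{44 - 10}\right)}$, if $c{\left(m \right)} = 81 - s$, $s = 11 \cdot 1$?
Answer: $- \frac{3809215}{1310133} + \frac{32623 \sqrt{34}}{1310133} \approx -2.7623$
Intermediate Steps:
$s = 11$
$c{\left(m \right)} = 70$ ($c{\left(m \right)} = 81 - 11 = 70$)
$\frac{c{\left(104 \right)} + \left(-16399 + 4815\right)}{3863 + \left(107 + 34 \sqrt{44 - 10}\right)} = \frac{70 + \left(-16399 + 4815\right)}{3863 + \left(107 + 34 \sqrt{44 - 10}\right)} = \frac{70 - 11584}{3863 + \left(107 + 34 \sqrt{34}\right)} = - \frac{11514}{3970 + 34 \sqrt{34}}$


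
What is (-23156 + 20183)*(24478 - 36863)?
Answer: 36820605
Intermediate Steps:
(-23156 + 20183)*(24478 - 36863) = -2973*(-12385) = 36820605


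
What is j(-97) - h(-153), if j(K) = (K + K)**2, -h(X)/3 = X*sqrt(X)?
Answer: 37636 - 1377*I*sqrt(17) ≈ 37636.0 - 5677.5*I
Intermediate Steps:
h(X) = -3*X**(3/2) (h(X) = -3*X*sqrt(X) = -3*X**(3/2))
j(K) = 4*K**2 (j(K) = (2*K)**2 = 4*K**2)
j(-97) - h(-153) = 4*(-97)**2 - (-3)*(-153)**(3/2) = 4*9409 - (-3)*(-459*I*sqrt(17)) = 37636 - 1377*I*sqrt(17)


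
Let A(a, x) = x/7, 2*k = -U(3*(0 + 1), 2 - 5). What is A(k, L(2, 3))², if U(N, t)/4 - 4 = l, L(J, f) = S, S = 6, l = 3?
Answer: 36/49 ≈ 0.73469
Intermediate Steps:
L(J, f) = 6
U(N, t) = 28 (U(N, t) = 16 + 4*3 = 16 + 12 = 28)
k = -14 (k = (-1*28)/2 = (½)*(-28) = -14)
A(a, x) = x/7 (A(a, x) = x*(⅐) = x/7)
A(k, L(2, 3))² = ((⅐)*6)² = (6/7)² = 36/49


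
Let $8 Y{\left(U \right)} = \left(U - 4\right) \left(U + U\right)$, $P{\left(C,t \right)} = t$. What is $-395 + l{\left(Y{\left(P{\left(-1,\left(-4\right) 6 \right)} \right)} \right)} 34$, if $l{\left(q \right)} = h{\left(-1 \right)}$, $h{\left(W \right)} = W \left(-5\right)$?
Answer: $-225$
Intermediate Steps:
$h{\left(W \right)} = - 5 W$
$Y{\left(U \right)} = \frac{U \left(-4 + U\right)}{4}$ ($Y{\left(U \right)} = \frac{\left(U - 4\right) \left(U + U\right)}{8} = \frac{\left(-4 + U\right) 2 U}{8} = \frac{2 U \left(-4 + U\right)}{8} = \frac{U \left(-4 + U\right)}{4}$)
$l{\left(q \right)} = 5$ ($l{\left(q \right)} = \left(-5\right) \left(-1\right) = 5$)
$-395 + l{\left(Y{\left(P{\left(-1,\left(-4\right) 6 \right)} \right)} \right)} 34 = -395 + 5 \cdot 34 = -395 + 170 = -225$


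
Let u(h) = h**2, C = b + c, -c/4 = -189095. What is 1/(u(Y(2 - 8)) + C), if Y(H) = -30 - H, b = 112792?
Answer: 1/869748 ≈ 1.1498e-6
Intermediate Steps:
c = 756380 (c = -4*(-189095) = 756380)
C = 869172 (C = 112792 + 756380 = 869172)
1/(u(Y(2 - 8)) + C) = 1/((-30 - (2 - 8))**2 + 869172) = 1/((-30 - 1*(-6))**2 + 869172) = 1/((-30 + 6)**2 + 869172) = 1/((-24)**2 + 869172) = 1/(576 + 869172) = 1/869748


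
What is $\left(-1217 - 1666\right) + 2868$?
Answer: $-15$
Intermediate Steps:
$\left(-1217 - 1666\right) + 2868 = -2883 + 2868 = -15$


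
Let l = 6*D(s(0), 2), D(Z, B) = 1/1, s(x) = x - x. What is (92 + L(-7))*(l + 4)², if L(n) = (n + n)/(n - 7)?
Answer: 9300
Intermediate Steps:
s(x) = 0
D(Z, B) = 1
L(n) = 2*n/(-7 + n) (L(n) = (2*n)/(-7 + n) = 2*n/(-7 + n))
l = 6 (l = 6*1 = 6)
(92 + L(-7))*(l + 4)² = (92 + 2*(-7)/(-7 - 7))*(6 + 4)² = (92 + 2*(-7)/(-14))*10² = (92 + 2*(-7)*(-1/14))*100 = (92 + 1)*100 = 93*100 = 9300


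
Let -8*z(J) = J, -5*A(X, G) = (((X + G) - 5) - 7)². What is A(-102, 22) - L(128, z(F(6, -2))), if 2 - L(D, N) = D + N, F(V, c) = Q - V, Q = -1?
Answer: -62637/40 ≈ -1565.9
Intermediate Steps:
F(V, c) = -1 - V
A(X, G) = -(-12 + G + X)²/5 (A(X, G) = -(((X + G) - 5) - 7)²/5 = -(((G + X) - 5) - 7)²/5 = -((-5 + G + X) - 7)²/5 = -(-12 + G + X)²/5)
z(J) = -J/8
L(D, N) = 2 - D - N (L(D, N) = 2 - (D + N) = 2 + (-D - N) = 2 - D - N)
A(-102, 22) - L(128, z(F(6, -2))) = -(-12 + 22 - 102)²/5 - (2 - 1*128 - (-1)*(-1 - 1*6)/8) = -⅕*(-92)² - (2 - 128 - (-1)*(-1 - 6)/8) = -⅕*8464 - (2 - 128 - (-1)*(-7)/8) = -8464/5 - (2 - 128 - 1*7/8) = -8464/5 - (2 - 128 - 7/8) = -8464/5 - 1*(-1015/8) = -8464/5 + 1015/8 = -62637/40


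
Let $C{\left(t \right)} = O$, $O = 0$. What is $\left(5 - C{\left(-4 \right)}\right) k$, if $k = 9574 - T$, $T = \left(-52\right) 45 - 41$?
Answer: $59775$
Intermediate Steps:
$T = -2381$ ($T = -2340 - 41 = -2381$)
$C{\left(t \right)} = 0$
$k = 11955$ ($k = 9574 - -2381 = 9574 + 2381 = 11955$)
$\left(5 - C{\left(-4 \right)}\right) k = \left(5 - 0\right) 11955 = \left(5 + 0\right) 11955 = 5 \cdot 11955 = 59775$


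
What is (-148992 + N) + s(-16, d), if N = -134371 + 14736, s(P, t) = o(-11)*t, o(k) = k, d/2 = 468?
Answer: -278923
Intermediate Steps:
d = 936 (d = 2*468 = 936)
s(P, t) = -11*t
N = -119635
(-148992 + N) + s(-16, d) = (-148992 - 119635) - 11*936 = -268627 - 10296 = -278923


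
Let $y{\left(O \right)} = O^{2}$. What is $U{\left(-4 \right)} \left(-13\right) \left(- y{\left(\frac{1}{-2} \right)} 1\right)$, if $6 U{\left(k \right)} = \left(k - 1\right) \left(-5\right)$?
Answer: $\frac{325}{24} \approx 13.542$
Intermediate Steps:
$U{\left(k \right)} = \frac{5}{6} - \frac{5 k}{6}$ ($U{\left(k \right)} = \frac{\left(k - 1\right) \left(-5\right)}{6} = \frac{\left(-1 + k\right) \left(-5\right)}{6} = \frac{5 - 5 k}{6} = \frac{5}{6} - \frac{5 k}{6}$)
$U{\left(-4 \right)} \left(-13\right) \left(- y{\left(\frac{1}{-2} \right)} 1\right) = \left(\frac{5}{6} - - \frac{10}{3}\right) \left(-13\right) \left(- \left(\frac{1}{-2}\right)^{2} \cdot 1\right) = \left(\frac{5}{6} + \frac{10}{3}\right) \left(-13\right) \left(- \left(- \frac{1}{2}\right)^{2} \cdot 1\right) = \frac{25}{6} \left(-13\right) \left(- \frac{1}{4}\right) = - \frac{325 \left(\left(-1\right) \frac{1}{4}\right)}{6} = \left(- \frac{325}{6}\right) \left(- \frac{1}{4}\right) = \frac{325}{24}$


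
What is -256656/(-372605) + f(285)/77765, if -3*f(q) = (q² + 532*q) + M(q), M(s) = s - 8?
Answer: -5397172258/17385376695 ≈ -0.31044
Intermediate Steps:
M(s) = -8 + s
f(q) = 8/3 - 533*q/3 - q²/3 (f(q) = -((q² + 532*q) + (-8 + q))/3 = -(-8 + q² + 533*q)/3 = 8/3 - 533*q/3 - q²/3)
-256656/(-372605) + f(285)/77765 = -256656/(-372605) + (8/3 - 533/3*285 - ⅓*285²)/77765 = -256656*(-1/372605) + (8/3 - 50635 - ⅓*81225)*(1/77765) = 256656/372605 + (8/3 - 50635 - 27075)*(1/77765) = 256656/372605 - 233122/3*1/77765 = 256656/372605 - 233122/233295 = -5397172258/17385376695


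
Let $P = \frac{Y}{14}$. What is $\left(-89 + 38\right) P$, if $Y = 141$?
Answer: $- \frac{7191}{14} \approx -513.64$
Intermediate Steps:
$P = \frac{141}{14} \approx 10.071$
$\left(-89 + 38\right) P = \left(-89 + 38\right) \frac{141}{14} = \left(-51\right) \frac{141}{14} = - \frac{7191}{14}$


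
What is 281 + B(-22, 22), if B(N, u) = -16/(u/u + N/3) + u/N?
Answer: 5368/19 ≈ 282.53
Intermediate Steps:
B(N, u) = -16/(1 + N/3) + u/N (B(N, u) = -16/(1 + N*(1/3)) + u/N = -16/(1 + N/3) + u/N)
281 + B(-22, 22) = 281 + (-48*(-22) + 3*22 - 22*22)/((-22)*(3 - 22)) = 281 - 1/22*(1056 + 66 - 484)/(-19) = 281 - 1/22*(-1/19)*638 = 281 + 29/19 = 5368/19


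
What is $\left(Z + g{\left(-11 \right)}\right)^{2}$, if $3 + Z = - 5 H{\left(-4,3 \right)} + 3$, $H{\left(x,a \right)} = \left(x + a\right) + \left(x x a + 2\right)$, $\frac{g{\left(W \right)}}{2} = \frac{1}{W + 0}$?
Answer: $\frac{7273809}{121} \approx 60114.0$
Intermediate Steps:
$g{\left(W \right)} = \frac{2}{W}$ ($g{\left(W \right)} = \frac{2}{W + 0} = \frac{2}{W}$)
$H{\left(x,a \right)} = 2 + a + x + a x^{2}$ ($H{\left(x,a \right)} = \left(a + x\right) + \left(x^{2} a + 2\right) = \left(a + x\right) + \left(a x^{2} + 2\right) = \left(a + x\right) + \left(2 + a x^{2}\right) = 2 + a + x + a x^{2}$)
$Z = -245$ ($Z = -3 + \left(- 5 \left(2 + 3 - 4 + 3 \left(-4\right)^{2}\right) + 3\right) = -3 + \left(- 5 \left(2 + 3 - 4 + 3 \cdot 16\right) + 3\right) = -3 + \left(- 5 \left(2 + 3 - 4 + 48\right) + 3\right) = -3 + \left(\left(-5\right) 49 + 3\right) = -3 + \left(-245 + 3\right) = -3 - 242 = -245$)
$\left(Z + g{\left(-11 \right)}\right)^{2} = \left(-245 + \frac{2}{-11}\right)^{2} = \left(-245 + 2 \left(- \frac{1}{11}\right)\right)^{2} = \left(-245 - \frac{2}{11}\right)^{2} = \left(- \frac{2697}{11}\right)^{2} = \frac{7273809}{121}$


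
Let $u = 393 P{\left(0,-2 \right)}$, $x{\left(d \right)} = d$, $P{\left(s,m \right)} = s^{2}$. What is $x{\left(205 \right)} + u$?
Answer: $205$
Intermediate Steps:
$u = 0$ ($u = 393 \cdot 0^{2} = 393 \cdot 0 = 0$)
$x{\left(205 \right)} + u = 205 + 0 = 205$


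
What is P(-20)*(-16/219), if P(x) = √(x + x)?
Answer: -32*I*√10/219 ≈ -0.46207*I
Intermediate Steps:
P(x) = √2*√x (P(x) = √(2*x) = √2*√x)
P(-20)*(-16/219) = (√2*√(-20))*(-16/219) = (√2*(2*I*√5))*(-16*1/219) = (2*I*√10)*(-16/219) = -32*I*√10/219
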